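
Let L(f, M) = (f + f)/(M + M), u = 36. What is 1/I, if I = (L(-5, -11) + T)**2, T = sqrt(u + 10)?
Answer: 676511/30702681 - 13310*sqrt(46)/30702681 ≈ 0.019094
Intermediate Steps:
L(f, M) = f/M (L(f, M) = (2*f)/((2*M)) = (2*f)*(1/(2*M)) = f/M)
T = sqrt(46) (T = sqrt(36 + 10) = sqrt(46) ≈ 6.7823)
I = (5/11 + sqrt(46))**2 (I = (-5/(-11) + sqrt(46))**2 = (-5*(-1/11) + sqrt(46))**2 = (5/11 + sqrt(46))**2 ≈ 52.372)
1/I = 1/(5591/121 + 10*sqrt(46)/11)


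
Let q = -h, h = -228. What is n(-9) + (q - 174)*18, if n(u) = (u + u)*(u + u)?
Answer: 1296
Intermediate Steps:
n(u) = 4*u² (n(u) = (2*u)*(2*u) = 4*u²)
q = 228 (q = -1*(-228) = 228)
n(-9) + (q - 174)*18 = 4*(-9)² + (228 - 174)*18 = 4*81 + 54*18 = 324 + 972 = 1296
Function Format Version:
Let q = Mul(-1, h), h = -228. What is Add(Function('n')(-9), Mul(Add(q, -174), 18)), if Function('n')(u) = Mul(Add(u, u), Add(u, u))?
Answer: 1296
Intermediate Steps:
Function('n')(u) = Mul(4, Pow(u, 2)) (Function('n')(u) = Mul(Mul(2, u), Mul(2, u)) = Mul(4, Pow(u, 2)))
q = 228 (q = Mul(-1, -228) = 228)
Add(Function('n')(-9), Mul(Add(q, -174), 18)) = Add(Mul(4, Pow(-9, 2)), Mul(Add(228, -174), 18)) = Add(Mul(4, 81), Mul(54, 18)) = Add(324, 972) = 1296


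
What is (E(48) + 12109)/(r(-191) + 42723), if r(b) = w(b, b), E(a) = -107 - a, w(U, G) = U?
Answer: 5977/21266 ≈ 0.28106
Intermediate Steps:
r(b) = b
(E(48) + 12109)/(r(-191) + 42723) = ((-107 - 1*48) + 12109)/(-191 + 42723) = ((-107 - 48) + 12109)/42532 = (-155 + 12109)*(1/42532) = 11954*(1/42532) = 5977/21266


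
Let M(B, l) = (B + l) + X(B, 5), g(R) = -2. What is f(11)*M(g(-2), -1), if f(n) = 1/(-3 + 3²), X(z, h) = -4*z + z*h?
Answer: -⅚ ≈ -0.83333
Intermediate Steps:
X(z, h) = -4*z + h*z
f(n) = ⅙ (f(n) = 1/(-3 + 9) = 1/6 = ⅙)
M(B, l) = l + 2*B (M(B, l) = (B + l) + B*(-4 + 5) = (B + l) + B*1 = (B + l) + B = l + 2*B)
f(11)*M(g(-2), -1) = (-1 + 2*(-2))/6 = (-1 - 4)/6 = (⅙)*(-5) = -⅚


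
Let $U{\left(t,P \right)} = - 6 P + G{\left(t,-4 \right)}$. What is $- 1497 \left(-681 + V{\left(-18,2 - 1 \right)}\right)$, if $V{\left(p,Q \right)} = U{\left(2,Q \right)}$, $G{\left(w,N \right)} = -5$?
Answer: $1035924$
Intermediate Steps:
$U{\left(t,P \right)} = -5 - 6 P$ ($U{\left(t,P \right)} = - 6 P - 5 = -5 - 6 P$)
$V{\left(p,Q \right)} = -5 - 6 Q$
$- 1497 \left(-681 + V{\left(-18,2 - 1 \right)}\right) = - 1497 \left(-681 - \left(5 + 6 \left(2 - 1\right)\right)\right) = - 1497 \left(-681 - 11\right) = \left(-1497\right) \left(-692\right) = 1035924$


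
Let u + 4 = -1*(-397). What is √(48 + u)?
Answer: 21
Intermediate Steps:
u = 393 (u = -4 - 1*(-397) = -4 + 397 = 393)
√(48 + u) = √(48 + 393) = √441 = 21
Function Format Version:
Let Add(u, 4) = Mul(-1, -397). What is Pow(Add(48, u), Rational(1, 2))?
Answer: 21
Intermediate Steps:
u = 393 (u = Add(-4, Mul(-1, -397)) = Add(-4, 397) = 393)
Pow(Add(48, u), Rational(1, 2)) = Pow(Add(48, 393), Rational(1, 2)) = Pow(441, Rational(1, 2)) = 21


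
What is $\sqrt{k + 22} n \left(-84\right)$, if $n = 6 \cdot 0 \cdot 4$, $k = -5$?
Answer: $0$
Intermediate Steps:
$n = 0$ ($n = 0 \cdot 4 = 0$)
$\sqrt{k + 22} n \left(-84\right) = \sqrt{-5 + 22} \cdot 0 \left(-84\right) = \sqrt{17} \cdot 0 \left(-84\right) = 0 \left(-84\right) = 0$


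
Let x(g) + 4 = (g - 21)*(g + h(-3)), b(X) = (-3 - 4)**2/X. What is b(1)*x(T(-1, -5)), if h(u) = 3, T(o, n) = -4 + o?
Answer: 2352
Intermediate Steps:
b(X) = 49/X (b(X) = (-7)**2/X = 49/X)
x(g) = -4 + (-21 + g)*(3 + g) (x(g) = -4 + (g - 21)*(g + 3) = -4 + (-21 + g)*(3 + g))
b(1)*x(T(-1, -5)) = (49/1)*(-67 + (-4 - 1)**2 - 18*(-4 - 1)) = (49*1)*(-67 + (-5)**2 - 18*(-5)) = 49*(-67 + 25 + 90) = 49*48 = 2352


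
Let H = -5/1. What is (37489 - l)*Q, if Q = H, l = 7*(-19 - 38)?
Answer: -189440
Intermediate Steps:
l = -399 (l = 7*(-57) = -399)
H = -5 (H = -5*1 = -5)
Q = -5
(37489 - l)*Q = (37489 - 1*(-399))*(-5) = (37489 + 399)*(-5) = 37888*(-5) = -189440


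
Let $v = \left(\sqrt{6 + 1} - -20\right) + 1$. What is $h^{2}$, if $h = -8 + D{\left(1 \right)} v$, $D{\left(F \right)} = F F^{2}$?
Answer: $176 + 26 \sqrt{7} \approx 244.79$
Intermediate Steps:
$D{\left(F \right)} = F^{3}$
$v = 21 + \sqrt{7}$ ($v = \left(\sqrt{7} + 20\right) + 1 = \left(20 + \sqrt{7}\right) + 1 = 21 + \sqrt{7} \approx 23.646$)
$h = 13 + \sqrt{7}$ ($h = -8 + 1^{3} \left(21 + \sqrt{7}\right) = -8 + 1 \left(21 + \sqrt{7}\right) = -8 + \left(21 + \sqrt{7}\right) = 13 + \sqrt{7} \approx 15.646$)
$h^{2} = \left(13 + \sqrt{7}\right)^{2}$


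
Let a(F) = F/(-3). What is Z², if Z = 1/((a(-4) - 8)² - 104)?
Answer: 81/287296 ≈ 0.00028194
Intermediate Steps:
a(F) = -F/3 (a(F) = F*(-⅓) = -F/3)
Z = -9/536 (Z = 1/((-⅓*(-4) - 8)² - 104) = 1/((4/3 - 8)² - 104) = 1/((-20/3)² - 104) = 1/(400/9 - 104) = 1/(-536/9) = -9/536 ≈ -0.016791)
Z² = (-9/536)² = 81/287296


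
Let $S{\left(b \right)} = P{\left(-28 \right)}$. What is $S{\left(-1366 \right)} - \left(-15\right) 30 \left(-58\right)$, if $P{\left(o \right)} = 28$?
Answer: $-26072$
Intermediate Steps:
$S{\left(b \right)} = 28$
$S{\left(-1366 \right)} - \left(-15\right) 30 \left(-58\right) = 28 - \left(-15\right) 30 \left(-58\right) = 28 - \left(-450\right) \left(-58\right) = 28 - 26100 = -26072$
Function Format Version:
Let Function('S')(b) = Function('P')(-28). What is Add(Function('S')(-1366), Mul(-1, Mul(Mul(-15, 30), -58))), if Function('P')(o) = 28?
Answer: -26072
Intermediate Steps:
Function('S')(b) = 28
Add(Function('S')(-1366), Mul(-1, Mul(Mul(-15, 30), -58))) = Add(28, Mul(-1, Mul(Mul(-15, 30), -58))) = Add(28, Mul(-1, Mul(-450, -58))) = Add(28, Mul(-1, 26100)) = Add(28, -26100) = -26072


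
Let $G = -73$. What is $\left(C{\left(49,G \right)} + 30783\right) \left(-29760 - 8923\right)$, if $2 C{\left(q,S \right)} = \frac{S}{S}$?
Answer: $- \frac{2381596261}{2} \approx -1.1908 \cdot 10^{9}$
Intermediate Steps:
$C{\left(q,S \right)} = \frac{1}{2}$ ($C{\left(q,S \right)} = \frac{S \frac{1}{S}}{2} = \frac{1}{2} \cdot 1 = \frac{1}{2}$)
$\left(C{\left(49,G \right)} + 30783\right) \left(-29760 - 8923\right) = \left(\frac{1}{2} + 30783\right) \left(-29760 - 8923\right) = \frac{61567}{2} \left(-38683\right) = - \frac{2381596261}{2}$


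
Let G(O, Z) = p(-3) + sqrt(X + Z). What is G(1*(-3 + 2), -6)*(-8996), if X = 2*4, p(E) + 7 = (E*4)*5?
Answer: 602732 - 8996*sqrt(2) ≈ 5.9001e+5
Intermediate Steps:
p(E) = -7 + 20*E (p(E) = -7 + (E*4)*5 = -7 + (4*E)*5 = -7 + 20*E)
X = 8
G(O, Z) = -67 + sqrt(8 + Z) (G(O, Z) = (-7 + 20*(-3)) + sqrt(8 + Z) = (-7 - 60) + sqrt(8 + Z) = -67 + sqrt(8 + Z))
G(1*(-3 + 2), -6)*(-8996) = (-67 + sqrt(8 - 6))*(-8996) = (-67 + sqrt(2))*(-8996) = 602732 - 8996*sqrt(2)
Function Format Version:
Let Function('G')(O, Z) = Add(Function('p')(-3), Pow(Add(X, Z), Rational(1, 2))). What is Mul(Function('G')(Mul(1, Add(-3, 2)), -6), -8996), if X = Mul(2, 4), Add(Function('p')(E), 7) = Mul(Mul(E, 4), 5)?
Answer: Add(602732, Mul(-8996, Pow(2, Rational(1, 2)))) ≈ 5.9001e+5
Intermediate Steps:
Function('p')(E) = Add(-7, Mul(20, E)) (Function('p')(E) = Add(-7, Mul(Mul(E, 4), 5)) = Add(-7, Mul(Mul(4, E), 5)) = Add(-7, Mul(20, E)))
X = 8
Function('G')(O, Z) = Add(-67, Pow(Add(8, Z), Rational(1, 2))) (Function('G')(O, Z) = Add(Add(-7, Mul(20, -3)), Pow(Add(8, Z), Rational(1, 2))) = Add(Add(-7, -60), Pow(Add(8, Z), Rational(1, 2))) = Add(-67, Pow(Add(8, Z), Rational(1, 2))))
Mul(Function('G')(Mul(1, Add(-3, 2)), -6), -8996) = Mul(Add(-67, Pow(Add(8, -6), Rational(1, 2))), -8996) = Mul(Add(-67, Pow(2, Rational(1, 2))), -8996) = Add(602732, Mul(-8996, Pow(2, Rational(1, 2))))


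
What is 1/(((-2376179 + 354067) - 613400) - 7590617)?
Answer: -1/10226129 ≈ -9.7789e-8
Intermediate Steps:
1/(((-2376179 + 354067) - 613400) - 7590617) = 1/((-2022112 - 613400) - 7590617) = 1/(-2635512 - 7590617) = 1/(-10226129) = -1/10226129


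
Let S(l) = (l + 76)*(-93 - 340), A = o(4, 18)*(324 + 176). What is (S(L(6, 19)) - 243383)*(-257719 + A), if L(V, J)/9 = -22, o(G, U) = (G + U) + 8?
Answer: 46251804483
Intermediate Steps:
o(G, U) = 8 + G + U
L(V, J) = -198 (L(V, J) = 9*(-22) = -198)
A = 15000 (A = (8 + 4 + 18)*(324 + 176) = 30*500 = 15000)
S(l) = -32908 - 433*l (S(l) = (76 + l)*(-433) = -32908 - 433*l)
(S(L(6, 19)) - 243383)*(-257719 + A) = ((-32908 - 433*(-198)) - 243383)*(-257719 + 15000) = ((-32908 + 85734) - 243383)*(-242719) = (52826 - 243383)*(-242719) = -190557*(-242719) = 46251804483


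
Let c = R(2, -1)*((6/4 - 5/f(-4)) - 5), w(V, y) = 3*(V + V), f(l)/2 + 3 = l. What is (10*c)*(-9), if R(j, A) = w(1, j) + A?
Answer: 9900/7 ≈ 1414.3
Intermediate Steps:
f(l) = -6 + 2*l
w(V, y) = 6*V (w(V, y) = 3*(2*V) = 6*V)
R(j, A) = 6 + A (R(j, A) = 6*1 + A = 6 + A)
c = -110/7 (c = (6 - 1)*((6/4 - 5/(-6 + 2*(-4))) - 5) = 5*((6*(¼) - 5/(-6 - 8)) - 5) = 5*((3/2 - 5/(-14)) - 5) = 5*((3/2 - 5*(-1/14)) - 5) = 5*((3/2 + 5/14) - 5) = 5*(13/7 - 5) = 5*(-22/7) = -110/7 ≈ -15.714)
(10*c)*(-9) = (10*(-110/7))*(-9) = -1100/7*(-9) = 9900/7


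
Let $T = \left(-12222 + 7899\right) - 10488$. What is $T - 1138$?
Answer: $-15949$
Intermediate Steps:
$T = -14811$ ($T = -4323 - 10488 = -14811$)
$T - 1138 = -14811 - 1138 = -15949$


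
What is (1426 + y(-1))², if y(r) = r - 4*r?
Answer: 2042041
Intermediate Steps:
y(r) = -3*r
(1426 + y(-1))² = (1426 - 3*(-1))² = (1426 + 3)² = 1429² = 2042041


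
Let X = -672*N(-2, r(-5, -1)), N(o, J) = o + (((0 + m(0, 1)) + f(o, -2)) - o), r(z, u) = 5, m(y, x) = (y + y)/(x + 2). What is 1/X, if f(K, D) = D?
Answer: 1/1344 ≈ 0.00074405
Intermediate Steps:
m(y, x) = 2*y/(2 + x) (m(y, x) = (2*y)/(2 + x) = 2*y/(2 + x))
N(o, J) = -2 (N(o, J) = o + (((0 + 2*0/(2 + 1)) - 2) - o) = o + (((0 + 2*0/3) - 2) - o) = o + (((0 + 2*0*(⅓)) - 2) - o) = o + (((0 + 0) - 2) - o) = o + ((0 - 2) - o) = o + (-2 - o) = -2)
X = 1344 (X = -672*(-2) = 1344)
1/X = 1/1344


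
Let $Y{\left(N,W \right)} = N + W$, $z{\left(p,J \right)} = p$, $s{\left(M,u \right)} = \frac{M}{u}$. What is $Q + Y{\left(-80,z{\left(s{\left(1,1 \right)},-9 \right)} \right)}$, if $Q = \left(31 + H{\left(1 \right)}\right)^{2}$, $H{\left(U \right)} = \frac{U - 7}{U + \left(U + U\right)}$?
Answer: $762$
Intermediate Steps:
$H{\left(U \right)} = \frac{-7 + U}{3 U}$ ($H{\left(U \right)} = \frac{-7 + U}{U + 2 U} = \frac{-7 + U}{3 U}$)
$Q = 841$ ($Q = \left(31 + \frac{-7 + 1}{3 \cdot 1}\right)^{2} = \left(31 + \frac{1}{3} \cdot 1 \left(-6\right)\right)^{2} = \left(31 - 2\right)^{2} = 29^{2} = 841$)
$Q + Y{\left(-80,z{\left(s{\left(1,1 \right)},-9 \right)} \right)} = 841 - \left(80 - 1^{-1}\right) = 841 + \left(-80 + 1 \cdot 1\right) = 841 + \left(-80 + 1\right) = 841 - 79 = 762$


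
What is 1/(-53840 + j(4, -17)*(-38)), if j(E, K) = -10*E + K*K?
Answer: -1/63302 ≈ -1.5797e-5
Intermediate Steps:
j(E, K) = K**2 - 10*E (j(E, K) = -10*E + K**2 = K**2 - 10*E)
1/(-53840 + j(4, -17)*(-38)) = 1/(-53840 + ((-17)**2 - 10*4)*(-38)) = 1/(-53840 + (289 - 40)*(-38)) = 1/(-53840 + 249*(-38)) = 1/(-53840 - 9462) = 1/(-63302) = -1/63302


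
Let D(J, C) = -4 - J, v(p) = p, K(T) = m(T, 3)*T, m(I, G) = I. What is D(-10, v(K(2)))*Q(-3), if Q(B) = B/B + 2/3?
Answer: 10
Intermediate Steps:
K(T) = T**2 (K(T) = T*T = T**2)
Q(B) = 5/3 (Q(B) = 1 + 2*(1/3) = 1 + 2/3 = 5/3)
D(-10, v(K(2)))*Q(-3) = (-4 - 1*(-10))*(5/3) = (-4 + 10)*(5/3) = 6*(5/3) = 10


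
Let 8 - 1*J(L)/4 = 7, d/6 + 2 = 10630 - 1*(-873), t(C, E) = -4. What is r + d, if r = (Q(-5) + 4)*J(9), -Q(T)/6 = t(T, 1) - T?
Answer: 68998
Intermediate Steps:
d = 69006 (d = -12 + 6*(10630 - 1*(-873)) = -12 + 6*(10630 + 873) = -12 + 6*11503 = -12 + 69018 = 69006)
J(L) = 4 (J(L) = 32 - 4*7 = 32 - 28 = 4)
Q(T) = 24 + 6*T (Q(T) = -6*(-4 - T) = 24 + 6*T)
r = -8 (r = ((24 + 6*(-5)) + 4)*4 = ((24 - 30) + 4)*4 = (-6 + 4)*4 = -2*4 = -8)
r + d = -8 + 69006 = 68998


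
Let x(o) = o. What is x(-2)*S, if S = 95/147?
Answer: -190/147 ≈ -1.2925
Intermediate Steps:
S = 95/147 (S = 95*(1/147) = 95/147 ≈ 0.64626)
x(-2)*S = -2*95/147 = -190/147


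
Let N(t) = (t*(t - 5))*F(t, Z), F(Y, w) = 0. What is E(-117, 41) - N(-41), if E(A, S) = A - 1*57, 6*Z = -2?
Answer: -174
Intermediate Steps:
Z = -1/3 (Z = (1/6)*(-2) = -1/3 ≈ -0.33333)
E(A, S) = -57 + A (E(A, S) = A - 57 = -57 + A)
N(t) = 0 (N(t) = (t*(t - 5))*0 = (t*(-5 + t))*0 = 0)
E(-117, 41) - N(-41) = (-57 - 117) - 1*0 = -174 + 0 = -174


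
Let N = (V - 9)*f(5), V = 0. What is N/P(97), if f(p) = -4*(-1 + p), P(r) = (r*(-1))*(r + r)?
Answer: -72/9409 ≈ -0.0076522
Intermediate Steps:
P(r) = -2*r² (P(r) = (-r)*(2*r) = -2*r²)
f(p) = 4 - 4*p
N = 144 (N = (0 - 9)*(4 - 4*5) = -9*(4 - 20) = -9*(-16) = 144)
N/P(97) = 144/((-2*97²)) = 144/((-2*9409)) = 144/(-18818) = 144*(-1/18818) = -72/9409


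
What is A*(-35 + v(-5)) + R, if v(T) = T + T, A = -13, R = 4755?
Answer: 5340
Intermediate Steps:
v(T) = 2*T
A*(-35 + v(-5)) + R = -13*(-35 + 2*(-5)) + 4755 = -13*(-35 - 10) + 4755 = -13*(-45) + 4755 = 585 + 4755 = 5340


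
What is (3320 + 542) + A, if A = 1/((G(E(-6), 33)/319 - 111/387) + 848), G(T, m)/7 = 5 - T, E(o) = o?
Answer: 12251032417/3172198 ≈ 3862.0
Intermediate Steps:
G(T, m) = 35 - 7*T (G(T, m) = 7*(5 - T) = 35 - 7*T)
A = 3741/3172198 (A = 1/(((35 - 7*(-6))/319 - 111/387) + 848) = 1/(((35 + 42)*(1/319) - 111*1/387) + 848) = 1/((77*(1/319) - 37/129) + 848) = 1/((7/29 - 37/129) + 848) = 1/(-170/3741 + 848) = 1/(3172198/3741) = 3741/3172198 ≈ 0.0011793)
(3320 + 542) + A = (3320 + 542) + 3741/3172198 = 3862 + 3741/3172198 = 12251032417/3172198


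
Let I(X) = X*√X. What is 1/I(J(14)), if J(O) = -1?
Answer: I ≈ 1.0*I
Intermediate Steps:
I(X) = X^(3/2)
1/I(J(14)) = 1/((-1)^(3/2)) = 1/(-I) = I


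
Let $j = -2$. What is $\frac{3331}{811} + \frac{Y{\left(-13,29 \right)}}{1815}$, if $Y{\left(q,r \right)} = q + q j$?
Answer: $\frac{6056308}{1471965} \approx 4.1144$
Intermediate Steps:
$Y{\left(q,r \right)} = - q$ ($Y{\left(q,r \right)} = q + q \left(-2\right) = q - 2 q = - q$)
$\frac{3331}{811} + \frac{Y{\left(-13,29 \right)}}{1815} = \frac{3331}{811} + \frac{\left(-1\right) \left(-13\right)}{1815} = 3331 \cdot \frac{1}{811} + 13 \cdot \frac{1}{1815} = \frac{3331}{811} + \frac{13}{1815} = \frac{6056308}{1471965}$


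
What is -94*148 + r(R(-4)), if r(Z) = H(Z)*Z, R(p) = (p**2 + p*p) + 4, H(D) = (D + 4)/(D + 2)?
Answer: -263608/19 ≈ -13874.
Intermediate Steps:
H(D) = (4 + D)/(2 + D)
R(p) = 4 + 2*p**2 (R(p) = (p**2 + p**2) + 4 = 2*p**2 + 4 = 4 + 2*p**2)
r(Z) = Z*(4 + Z)/(2 + Z) (r(Z) = ((4 + Z)/(2 + Z))*Z = Z*(4 + Z)/(2 + Z))
-94*148 + r(R(-4)) = -94*148 + (4 + 2*(-4)**2)*(4 + (4 + 2*(-4)**2))/(2 + (4 + 2*(-4)**2)) = -13912 + (4 + 2*16)*(4 + (4 + 2*16))/(2 + (4 + 2*16)) = -13912 + (4 + 32)*(4 + (4 + 32))/(2 + (4 + 32)) = -13912 + 36*(4 + 36)/(2 + 36) = -13912 + 36*40/38 = -13912 + 36*(1/38)*40 = -13912 + 720/19 = -263608/19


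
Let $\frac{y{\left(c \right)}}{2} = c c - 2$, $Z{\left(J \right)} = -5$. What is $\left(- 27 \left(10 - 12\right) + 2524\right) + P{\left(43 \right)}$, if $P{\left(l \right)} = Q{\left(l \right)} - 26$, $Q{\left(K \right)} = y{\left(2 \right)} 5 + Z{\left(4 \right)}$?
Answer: $2567$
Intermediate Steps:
$y{\left(c \right)} = -4 + 2 c^{2}$ ($y{\left(c \right)} = 2 \left(c c - 2\right) = 2 \left(c^{2} - 2\right) = 2 \left(-2 + c^{2}\right) = -4 + 2 c^{2}$)
$Q{\left(K \right)} = 15$ ($Q{\left(K \right)} = \left(-4 + 2 \cdot 2^{2}\right) 5 - 5 = \left(-4 + 2 \cdot 4\right) 5 - 5 = \left(-4 + 8\right) 5 - 5 = 4 \cdot 5 - 5 = 20 - 5 = 15$)
$P{\left(l \right)} = -11$ ($P{\left(l \right)} = 15 - 26 = -11$)
$\left(- 27 \left(10 - 12\right) + 2524\right) + P{\left(43 \right)} = \left(- 27 \left(10 - 12\right) + 2524\right) - 11 = \left(\left(-27\right) \left(-2\right) + 2524\right) - 11 = \left(54 + 2524\right) - 11 = 2578 - 11 = 2567$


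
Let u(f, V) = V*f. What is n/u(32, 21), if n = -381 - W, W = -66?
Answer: -15/32 ≈ -0.46875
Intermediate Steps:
n = -315 (n = -381 - 1*(-66) = -381 + 66 = -315)
n/u(32, 21) = -315/(21*32) = -315/672 = -315*1/672 = -15/32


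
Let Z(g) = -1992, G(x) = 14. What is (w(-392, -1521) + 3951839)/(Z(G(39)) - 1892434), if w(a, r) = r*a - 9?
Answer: -2274031/947213 ≈ -2.4008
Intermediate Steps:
w(a, r) = -9 + a*r (w(a, r) = a*r - 9 = -9 + a*r)
(w(-392, -1521) + 3951839)/(Z(G(39)) - 1892434) = ((-9 - 392*(-1521)) + 3951839)/(-1992 - 1892434) = ((-9 + 596232) + 3951839)/(-1894426) = (596223 + 3951839)*(-1/1894426) = 4548062*(-1/1894426) = -2274031/947213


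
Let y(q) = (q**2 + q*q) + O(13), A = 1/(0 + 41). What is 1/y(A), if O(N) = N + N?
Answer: 1681/43708 ≈ 0.038460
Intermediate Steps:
O(N) = 2*N
A = 1/41 ≈ 0.024390
y(q) = 26 + 2*q**2 (y(q) = (q**2 + q*q) + 2*13 = (q**2 + q**2) + 26 = 2*q**2 + 26 = 26 + 2*q**2)
1/y(A) = 1/(26 + 2*(1/41)**2) = 1/(26 + 2*(1/1681)) = 1/(26 + 2/1681) = 1/(43708/1681) = 1681/43708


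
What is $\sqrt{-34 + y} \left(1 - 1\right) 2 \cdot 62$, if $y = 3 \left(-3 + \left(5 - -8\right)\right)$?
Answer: $0$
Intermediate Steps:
$y = 30$ ($y = 3 \left(-3 + \left(5 + 8\right)\right) = 3 \left(-3 + 13\right) = 3 \cdot 10 = 30$)
$\sqrt{-34 + y} \left(1 - 1\right) 2 \cdot 62 = \sqrt{-34 + 30} \left(1 - 1\right) 2 \cdot 62 = \sqrt{-4} \cdot 0 \cdot 2 \cdot 62 = 2 i 0 \cdot 62 = 0 \cdot 62 = 0$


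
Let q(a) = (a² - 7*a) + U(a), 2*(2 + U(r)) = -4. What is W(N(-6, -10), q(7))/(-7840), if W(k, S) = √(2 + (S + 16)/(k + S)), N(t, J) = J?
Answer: -√14/27440 ≈ -0.00013636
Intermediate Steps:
U(r) = -4 (U(r) = -2 + (½)*(-4) = -2 - 2 = -4)
q(a) = -4 + a² - 7*a (q(a) = (a² - 7*a) - 4 = -4 + a² - 7*a)
W(k, S) = √(2 + (16 + S)/(S + k))
W(N(-6, -10), q(7))/(-7840) = √((16 + 2*(-10) + 3*(-4 + 7² - 7*7))/((-4 + 7² - 7*7) - 10))/(-7840) = √((16 - 20 + 3*(-4 + 49 - 49))/((-4 + 49 - 49) - 10))*(-1/7840) = √((16 - 20 + 3*(-4))/(-4 - 10))*(-1/7840) = √((16 - 20 - 12)/(-14))*(-1/7840) = √(-1/14*(-16))*(-1/7840) = √(8/7)*(-1/7840) = (2*√14/7)*(-1/7840) = -√14/27440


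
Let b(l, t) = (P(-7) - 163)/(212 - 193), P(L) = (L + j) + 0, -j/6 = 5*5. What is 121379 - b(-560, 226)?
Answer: 2306521/19 ≈ 1.2140e+5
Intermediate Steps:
j = -150 (j = -30*5 = -6*25 = -150)
P(L) = -150 + L (P(L) = (L - 150) + 0 = (-150 + L) + 0 = -150 + L)
b(l, t) = -320/19 (b(l, t) = ((-150 - 7) - 163)/(212 - 193) = (-157 - 163)/19 = -320*1/19 = -320/19)
121379 - b(-560, 226) = 121379 - 1*(-320/19) = 121379 + 320/19 = 2306521/19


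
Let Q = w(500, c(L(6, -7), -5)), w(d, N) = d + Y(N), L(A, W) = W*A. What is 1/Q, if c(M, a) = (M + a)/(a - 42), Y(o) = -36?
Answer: 1/464 ≈ 0.0021552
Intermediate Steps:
L(A, W) = A*W
c(M, a) = (M + a)/(-42 + a)
w(d, N) = -36 + d (w(d, N) = d - 36 = -36 + d)
Q = 464 (Q = -36 + 500 = 464)
1/Q = 1/464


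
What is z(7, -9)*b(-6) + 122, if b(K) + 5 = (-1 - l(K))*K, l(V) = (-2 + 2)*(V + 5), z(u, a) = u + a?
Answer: 120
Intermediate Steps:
z(u, a) = a + u
l(V) = 0 (l(V) = 0*(5 + V) = 0)
b(K) = -5 - K (b(K) = -5 + (-1 - 1*0)*K = -5 + (-1 + 0)*K = -5 - K)
z(7, -9)*b(-6) + 122 = (-9 + 7)*(-5 - 1*(-6)) + 122 = -2*(-5 + 6) + 122 = -2*1 + 122 = -2 + 122 = 120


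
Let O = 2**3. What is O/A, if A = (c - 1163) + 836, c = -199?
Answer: -4/263 ≈ -0.015209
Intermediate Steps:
A = -526 (A = (-199 - 1163) + 836 = -1362 + 836 = -526)
O = 8
O/A = 8/(-526) = 8*(-1/526) = -4/263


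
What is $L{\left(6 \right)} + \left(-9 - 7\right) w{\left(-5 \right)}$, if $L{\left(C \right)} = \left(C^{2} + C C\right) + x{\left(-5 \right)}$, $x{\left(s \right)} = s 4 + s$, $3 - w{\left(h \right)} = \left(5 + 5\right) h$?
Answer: $-801$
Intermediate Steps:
$w{\left(h \right)} = 3 - 10 h$ ($w{\left(h \right)} = 3 - \left(5 + 5\right) h = 3 - 10 h$)
$x{\left(s \right)} = 5 s$ ($x{\left(s \right)} = 4 s + s = 5 s$)
$L{\left(C \right)} = -25 + 2 C^{2}$ ($L{\left(C \right)} = \left(C^{2} + C C\right) + 5 \left(-5\right) = \left(C^{2} + C^{2}\right) - 25 = 2 C^{2} - 25 = -25 + 2 C^{2}$)
$L{\left(6 \right)} + \left(-9 - 7\right) w{\left(-5 \right)} = \left(-25 + 2 \cdot 6^{2}\right) + \left(-9 - 7\right) \left(3 - -50\right) = \left(-25 + 2 \cdot 36\right) - 16 \left(3 + 50\right) = \left(-25 + 72\right) - 848 = 47 - 848 = -801$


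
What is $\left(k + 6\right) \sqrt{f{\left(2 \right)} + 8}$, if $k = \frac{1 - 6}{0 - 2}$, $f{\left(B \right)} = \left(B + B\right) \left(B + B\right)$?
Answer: $17 \sqrt{6} \approx 41.641$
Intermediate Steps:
$f{\left(B \right)} = 4 B^{2}$ ($f{\left(B \right)} = 2 B 2 B = 4 B^{2}$)
$k = \frac{5}{2}$ ($k = - \frac{5}{-2} = \left(-5\right) \left(- \frac{1}{2}\right) = \frac{5}{2} \approx 2.5$)
$\left(k + 6\right) \sqrt{f{\left(2 \right)} + 8} = \left(\frac{5}{2} + 6\right) \sqrt{4 \cdot 2^{2} + 8} = \frac{17 \sqrt{4 \cdot 4 + 8}}{2} = \frac{17 \sqrt{16 + 8}}{2} = \frac{17 \sqrt{24}}{2} = \frac{17 \cdot 2 \sqrt{6}}{2} = 17 \sqrt{6}$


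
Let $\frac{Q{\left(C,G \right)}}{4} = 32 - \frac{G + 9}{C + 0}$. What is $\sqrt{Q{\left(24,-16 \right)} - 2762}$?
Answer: $\frac{i \sqrt{94782}}{6} \approx 51.311 i$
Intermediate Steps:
$Q{\left(C,G \right)} = 128 - \frac{4 \left(9 + G\right)}{C}$ ($Q{\left(C,G \right)} = 4 \left(32 - \frac{G + 9}{C + 0}\right) = 4 \left(32 - \frac{9 + G}{C}\right) = 128 - \frac{4 \left(9 + G\right)}{C}$)
$\sqrt{Q{\left(24,-16 \right)} - 2762} = \sqrt{\frac{4 \left(-9 - -16 + 32 \cdot 24\right)}{24} - 2762} = \sqrt{4 \cdot \frac{1}{24} \left(-9 + 16 + 768\right) - 2762} = \sqrt{4 \cdot \frac{1}{24} \cdot 775 - 2762} = \sqrt{\frac{775}{6} - 2762} = \sqrt{- \frac{15797}{6}} = \frac{i \sqrt{94782}}{6}$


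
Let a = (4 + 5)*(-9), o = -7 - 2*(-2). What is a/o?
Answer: 27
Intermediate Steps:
o = -3 (o = -7 + 4 = -3)
a = -81 (a = 9*(-9) = -81)
a/o = -81/(-3) = -81*(-1/3) = 27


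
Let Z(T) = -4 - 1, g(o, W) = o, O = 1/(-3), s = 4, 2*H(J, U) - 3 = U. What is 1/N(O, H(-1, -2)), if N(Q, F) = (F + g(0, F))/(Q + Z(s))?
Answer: -32/3 ≈ -10.667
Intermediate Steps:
H(J, U) = 3/2 + U/2
O = -1/3 ≈ -0.33333
Z(T) = -5
N(Q, F) = F/(-5 + Q) (N(Q, F) = (F + 0)/(Q - 5) = F/(-5 + Q))
1/N(O, H(-1, -2)) = 1/((3/2 + (1/2)*(-2))/(-5 - 1/3)) = 1/((3/2 - 1)/(-16/3)) = 1/((1/2)*(-3/16)) = 1/(-3/32) = -32/3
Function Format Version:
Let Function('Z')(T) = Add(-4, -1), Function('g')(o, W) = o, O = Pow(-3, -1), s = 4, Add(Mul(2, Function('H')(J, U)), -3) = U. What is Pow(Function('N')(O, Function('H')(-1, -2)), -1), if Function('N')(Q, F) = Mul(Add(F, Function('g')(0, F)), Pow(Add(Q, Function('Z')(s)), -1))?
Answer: Rational(-32, 3) ≈ -10.667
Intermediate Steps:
Function('H')(J, U) = Add(Rational(3, 2), Mul(Rational(1, 2), U))
O = Rational(-1, 3) ≈ -0.33333
Function('Z')(T) = -5
Function('N')(Q, F) = Mul(F, Pow(Add(-5, Q), -1)) (Function('N')(Q, F) = Mul(Add(F, 0), Pow(Add(Q, -5), -1)) = Mul(F, Pow(Add(-5, Q), -1)))
Pow(Function('N')(O, Function('H')(-1, -2)), -1) = Pow(Mul(Add(Rational(3, 2), Mul(Rational(1, 2), -2)), Pow(Add(-5, Rational(-1, 3)), -1)), -1) = Pow(Mul(Add(Rational(3, 2), -1), Pow(Rational(-16, 3), -1)), -1) = Pow(Mul(Rational(1, 2), Rational(-3, 16)), -1) = Pow(Rational(-3, 32), -1) = Rational(-32, 3)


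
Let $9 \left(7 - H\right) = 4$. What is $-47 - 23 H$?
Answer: $- \frac{1780}{9} \approx -197.78$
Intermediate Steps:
$H = \frac{59}{9}$ ($H = 7 - \frac{4}{9} = \frac{59}{9} \approx 6.5556$)
$-47 - 23 H = -47 - \frac{1357}{9} = - \frac{1780}{9}$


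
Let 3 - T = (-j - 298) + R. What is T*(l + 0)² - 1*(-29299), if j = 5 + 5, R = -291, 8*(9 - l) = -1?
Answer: 2541597/32 ≈ 79425.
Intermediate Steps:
l = 73/8 (l = 9 - ⅛*(-1) = 9 + ⅛ = 73/8 ≈ 9.1250)
j = 10
T = 602 (T = 3 - ((-1*10 - 298) - 291) = 3 - ((-10 - 298) - 291) = 3 - (-308 - 291) = 3 - 1*(-599) = 3 + 599 = 602)
T*(l + 0)² - 1*(-29299) = 602*(73/8 + 0)² - 1*(-29299) = 602*(73/8)² + 29299 = 602*(5329/64) + 29299 = 1604029/32 + 29299 = 2541597/32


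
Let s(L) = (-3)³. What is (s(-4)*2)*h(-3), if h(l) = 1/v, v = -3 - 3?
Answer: 9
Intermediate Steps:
v = -6
s(L) = -27
h(l) = -⅙ (h(l) = 1/(-6) = -⅙)
(s(-4)*2)*h(-3) = -27*2*(-⅙) = -54*(-⅙) = 9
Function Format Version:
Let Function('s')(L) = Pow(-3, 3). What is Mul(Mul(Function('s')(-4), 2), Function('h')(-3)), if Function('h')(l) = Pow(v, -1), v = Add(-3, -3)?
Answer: 9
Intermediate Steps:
v = -6
Function('s')(L) = -27
Function('h')(l) = Rational(-1, 6) (Function('h')(l) = Pow(-6, -1) = Rational(-1, 6))
Mul(Mul(Function('s')(-4), 2), Function('h')(-3)) = Mul(Mul(-27, 2), Rational(-1, 6)) = Mul(-54, Rational(-1, 6)) = 9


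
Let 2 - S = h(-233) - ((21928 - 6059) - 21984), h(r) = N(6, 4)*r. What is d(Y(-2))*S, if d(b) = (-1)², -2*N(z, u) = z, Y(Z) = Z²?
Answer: -6812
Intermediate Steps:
N(z, u) = -z/2
h(r) = -3*r (h(r) = (-½*6)*r = -3*r)
d(b) = 1
S = -6812 (S = 2 - (-3*(-233) - ((21928 - 6059) - 21984)) = 2 - (699 - (15869 - 21984)) = 2 - (699 - 1*(-6115)) = 2 - (699 + 6115) = 2 - 1*6814 = 2 - 6814 = -6812)
d(Y(-2))*S = 1*(-6812) = -6812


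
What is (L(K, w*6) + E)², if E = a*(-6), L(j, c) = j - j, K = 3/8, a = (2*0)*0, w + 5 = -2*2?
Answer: 0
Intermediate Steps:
w = -9 (w = -5 - 2*2 = -5 - 4 = -9)
a = 0 (a = 0*0 = 0)
K = 3/8 (K = 3*(⅛) = 3/8 ≈ 0.37500)
L(j, c) = 0
E = 0 (E = 0*(-6) = 0)
(L(K, w*6) + E)² = (0 + 0)² = 0² = 0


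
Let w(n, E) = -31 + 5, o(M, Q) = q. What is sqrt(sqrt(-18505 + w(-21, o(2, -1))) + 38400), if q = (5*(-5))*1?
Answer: sqrt(38400 + 3*I*sqrt(2059)) ≈ 195.96 + 0.3473*I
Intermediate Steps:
q = -25 (q = -25*1 = -25)
o(M, Q) = -25
w(n, E) = -26
sqrt(sqrt(-18505 + w(-21, o(2, -1))) + 38400) = sqrt(sqrt(-18505 - 26) + 38400) = sqrt(sqrt(-18531) + 38400) = sqrt(3*I*sqrt(2059) + 38400) = sqrt(38400 + 3*I*sqrt(2059))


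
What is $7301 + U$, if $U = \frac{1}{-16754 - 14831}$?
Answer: $\frac{230602084}{31585} \approx 7301.0$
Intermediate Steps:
$U = - \frac{1}{31585}$ ($U = \frac{1}{-31585} = - \frac{1}{31585} \approx -3.1661 \cdot 10^{-5}$)
$7301 + U = 7301 - \frac{1}{31585} = \frac{230602084}{31585}$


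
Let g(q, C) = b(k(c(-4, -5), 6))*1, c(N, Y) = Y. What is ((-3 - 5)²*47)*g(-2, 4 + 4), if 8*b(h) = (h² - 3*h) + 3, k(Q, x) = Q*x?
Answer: 373368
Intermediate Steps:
b(h) = 3/8 - 3*h/8 + h²/8 (b(h) = ((h² - 3*h) + 3)/8 = (3 + h² - 3*h)/8 = 3/8 - 3*h/8 + h²/8)
g(q, C) = 993/8 (g(q, C) = (3/8 - (-15)*6/8 + (-5*6)²/8)*1 = (3/8 - 3/8*(-30) + (⅛)*(-30)²)*1 = (3/8 + 45/4 + (⅛)*900)*1 = (3/8 + 45/4 + 225/2)*1 = (993/8)*1 = 993/8)
((-3 - 5)²*47)*g(-2, 4 + 4) = ((-3 - 5)²*47)*(993/8) = ((-8)²*47)*(993/8) = (64*47)*(993/8) = 3008*(993/8) = 373368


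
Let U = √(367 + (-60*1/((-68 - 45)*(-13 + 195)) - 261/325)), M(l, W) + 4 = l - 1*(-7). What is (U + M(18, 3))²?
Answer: 207510899/257075 + 12*√242012523298/7345 ≈ 1610.9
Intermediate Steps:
M(l, W) = 3 + l (M(l, W) = -4 + (l - 1*(-7)) = -4 + (l + 7) = -4 + (7 + l) = 3 + l)
U = 2*√242012523298/51415 (U = √(367 + (-60/(182*(-113)) - 261*1/325)) = √(367 + (-60/(-20566) - 261/325)) = √(367 + (-60*(-1/20566) - 261/325)) = √(367 + (30/10283 - 261/325)) = √(367 - 205701/257075) = √(94140824/257075) = 2*√242012523298/51415 ≈ 19.136)
(U + M(18, 3))² = (2*√242012523298/51415 + (3 + 18))² = (2*√242012523298/51415 + 21)² = (21 + 2*√242012523298/51415)²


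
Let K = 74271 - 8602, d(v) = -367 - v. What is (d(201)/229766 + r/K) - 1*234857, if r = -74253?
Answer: -1771828876905434/7544251727 ≈ -2.3486e+5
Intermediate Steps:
K = 65669
(d(201)/229766 + r/K) - 1*234857 = ((-367 - 1*201)/229766 - 74253/65669) - 1*234857 = ((-367 - 201)*(1/229766) - 74253*1/65669) - 234857 = (-568*1/229766 - 74253/65669) - 234857 = (-284/114883 - 74253/65669) - 234857 = -8549057395/7544251727 - 234857 = -1771828876905434/7544251727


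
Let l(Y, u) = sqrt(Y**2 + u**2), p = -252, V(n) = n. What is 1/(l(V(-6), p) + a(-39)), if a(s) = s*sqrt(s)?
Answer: 1/(3*(2*sqrt(1765) - 13*I*sqrt(39))) ≈ 0.0020517 + 0.0019824*I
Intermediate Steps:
a(s) = s**(3/2)
1/(l(V(-6), p) + a(-39)) = 1/(sqrt((-6)**2 + (-252)**2) + (-39)**(3/2)) = 1/(sqrt(36 + 63504) - 39*I*sqrt(39)) = 1/(sqrt(63540) - 39*I*sqrt(39)) = 1/(6*sqrt(1765) - 39*I*sqrt(39))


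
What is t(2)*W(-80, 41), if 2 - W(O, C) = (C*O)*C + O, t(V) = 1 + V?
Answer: 403686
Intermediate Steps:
W(O, C) = 2 - O - O*C**2 (W(O, C) = 2 - ((C*O)*C + O) = 2 - (O*C**2 + O) = 2 - (O + O*C**2) = 2 + (-O - O*C**2) = 2 - O - O*C**2)
t(2)*W(-80, 41) = (1 + 2)*(2 - 1*(-80) - 1*(-80)*41**2) = 3*(2 + 80 - 1*(-80)*1681) = 3*(2 + 80 + 134480) = 3*134562 = 403686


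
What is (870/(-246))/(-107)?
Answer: 145/4387 ≈ 0.033052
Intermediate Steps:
(870/(-246))/(-107) = (870*(-1/246))*(-1/107) = -145/41*(-1/107) = 145/4387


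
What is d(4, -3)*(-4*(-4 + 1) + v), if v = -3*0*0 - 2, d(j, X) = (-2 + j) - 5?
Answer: -30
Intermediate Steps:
d(j, X) = -7 + j
v = -2 (v = 0*0 - 2 = 0 - 2 = -2)
d(4, -3)*(-4*(-4 + 1) + v) = (-7 + 4)*(-4*(-4 + 1) - 2) = -3*(-4*(-3) - 2) = -3*(12 - 2) = -3*10 = -30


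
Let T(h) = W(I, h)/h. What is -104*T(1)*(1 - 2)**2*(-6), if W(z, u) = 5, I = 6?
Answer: 3120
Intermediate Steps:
T(h) = 5/h
-104*T(1)*(1 - 2)**2*(-6) = -104*(5/1)*(1 - 2)**2*(-6) = -104*(5*1)*(-1)**2*(-6) = -104*5*1*(-6) = -520*(-6) = -104*(-30) = 3120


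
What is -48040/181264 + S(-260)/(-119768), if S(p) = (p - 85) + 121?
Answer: -89266431/339212918 ≈ -0.26316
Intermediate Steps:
S(p) = 36 + p (S(p) = (-85 + p) + 121 = 36 + p)
-48040/181264 + S(-260)/(-119768) = -48040/181264 + (36 - 260)/(-119768) = -48040*1/181264 - 224*(-1/119768) = -6005/22658 + 28/14971 = -89266431/339212918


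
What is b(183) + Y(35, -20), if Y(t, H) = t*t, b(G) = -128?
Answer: 1097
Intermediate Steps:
Y(t, H) = t²
b(183) + Y(35, -20) = -128 + 35² = -128 + 1225 = 1097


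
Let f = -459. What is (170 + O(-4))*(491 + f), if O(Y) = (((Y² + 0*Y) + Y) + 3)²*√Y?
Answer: 5440 + 14400*I ≈ 5440.0 + 14400.0*I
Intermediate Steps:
O(Y) = √Y*(3 + Y + Y²)² (O(Y) = (((Y² + 0) + Y) + 3)²*√Y = ((Y² + Y) + 3)²*√Y = ((Y + Y²) + 3)²*√Y = (3 + Y + Y²)²*√Y = √Y*(3 + Y + Y²)²)
(170 + O(-4))*(491 + f) = (170 + √(-4)*(3 - 4 + (-4)²)²)*(491 - 459) = (170 + (2*I)*(3 - 4 + 16)²)*32 = (170 + (2*I)*15²)*32 = (170 + (2*I)*225)*32 = (170 + 450*I)*32 = 5440 + 14400*I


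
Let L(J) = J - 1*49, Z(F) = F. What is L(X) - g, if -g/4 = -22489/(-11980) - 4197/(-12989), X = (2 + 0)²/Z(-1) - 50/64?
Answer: -55993966863/1244865760 ≈ -44.980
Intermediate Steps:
X = -153/32 (X = (2 + 0)²/(-1) - 50/64 = 2²*(-1) - 50*1/64 = 4*(-1) - 25/32 = -4 - 25/32 = -153/32 ≈ -4.7813)
g = -342389681/38902055 (g = -4*(-22489/(-11980) - 4197/(-12989)) = -4*(-22489*(-1/11980) - 4197*(-1/12989)) = -4*(22489/11980 + 4197/12989) = -4*342389681/155608220 = -342389681/38902055 ≈ -8.8013)
L(J) = -49 + J (L(J) = J - 49 = -49 + J)
L(X) - g = (-49 - 153/32) - 1*(-342389681/38902055) = -1721/32 + 342389681/38902055 = -55993966863/1244865760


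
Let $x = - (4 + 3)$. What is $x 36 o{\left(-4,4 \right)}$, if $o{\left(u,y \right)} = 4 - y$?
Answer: $0$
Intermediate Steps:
$x = -7$ ($x = \left(-1\right) 7 = -7$)
$x 36 o{\left(-4,4 \right)} = \left(-7\right) 36 \left(4 - 4\right) = - 252 \left(4 - 4\right) = \left(-252\right) 0 = 0$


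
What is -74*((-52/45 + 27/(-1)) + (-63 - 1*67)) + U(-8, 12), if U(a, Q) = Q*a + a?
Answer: 521978/45 ≈ 11600.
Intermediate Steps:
U(a, Q) = a + Q*a
-74*((-52/45 + 27/(-1)) + (-63 - 1*67)) + U(-8, 12) = -74*((-52/45 + 27/(-1)) + (-63 - 1*67)) - 8*(1 + 12) = -74*((-52*1/45 + 27*(-1)) + (-63 - 67)) - 8*13 = -74*((-52/45 - 27) - 130) - 104 = -74*(-1267/45 - 130) - 104 = -74*(-7117/45) - 104 = 526658/45 - 104 = 521978/45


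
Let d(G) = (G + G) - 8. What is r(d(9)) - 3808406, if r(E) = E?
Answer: -3808396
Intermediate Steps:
d(G) = -8 + 2*G (d(G) = 2*G - 8 = -8 + 2*G)
r(d(9)) - 3808406 = (-8 + 2*9) - 3808406 = (-8 + 18) - 3808406 = 10 - 3808406 = -3808396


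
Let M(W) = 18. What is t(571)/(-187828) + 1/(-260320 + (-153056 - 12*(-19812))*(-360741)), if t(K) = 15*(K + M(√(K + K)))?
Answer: -139941238793423/2975085796141584 ≈ -0.047038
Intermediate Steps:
t(K) = 270 + 15*K (t(K) = 15*(K + 18) = 15*(18 + K) = 270 + 15*K)
t(571)/(-187828) + 1/(-260320 + (-153056 - 12*(-19812))*(-360741)) = (270 + 15*571)/(-187828) + 1/(-260320 + (-153056 - 12*(-19812))*(-360741)) = (270 + 8565)*(-1/187828) - 1/360741/(-260320 + (-153056 - 1*(-237744))) = 8835*(-1/187828) - 1/360741/(-260320 + (-153056 + 237744)) = -8835/187828 - 1/360741/(-260320 + 84688) = -8835/187828 - 1/360741/(-175632) = -8835/187828 - 1/175632*(-1/360741) = -8835/187828 + 1/63357663312 = -139941238793423/2975085796141584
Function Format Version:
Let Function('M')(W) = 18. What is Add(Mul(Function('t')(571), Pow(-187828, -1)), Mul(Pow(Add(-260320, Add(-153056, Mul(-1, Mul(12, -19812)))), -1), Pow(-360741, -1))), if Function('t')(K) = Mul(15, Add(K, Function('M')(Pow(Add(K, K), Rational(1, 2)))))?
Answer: Rational(-139941238793423, 2975085796141584) ≈ -0.047038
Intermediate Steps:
Function('t')(K) = Add(270, Mul(15, K)) (Function('t')(K) = Mul(15, Add(K, 18)) = Mul(15, Add(18, K)) = Add(270, Mul(15, K)))
Add(Mul(Function('t')(571), Pow(-187828, -1)), Mul(Pow(Add(-260320, Add(-153056, Mul(-1, Mul(12, -19812)))), -1), Pow(-360741, -1))) = Add(Mul(Add(270, Mul(15, 571)), Pow(-187828, -1)), Mul(Pow(Add(-260320, Add(-153056, Mul(-1, Mul(12, -19812)))), -1), Pow(-360741, -1))) = Add(Mul(Add(270, 8565), Rational(-1, 187828)), Mul(Pow(Add(-260320, Add(-153056, Mul(-1, -237744))), -1), Rational(-1, 360741))) = Add(Mul(8835, Rational(-1, 187828)), Mul(Pow(Add(-260320, Add(-153056, 237744)), -1), Rational(-1, 360741))) = Add(Rational(-8835, 187828), Mul(Pow(Add(-260320, 84688), -1), Rational(-1, 360741))) = Add(Rational(-8835, 187828), Mul(Pow(-175632, -1), Rational(-1, 360741))) = Add(Rational(-8835, 187828), Mul(Rational(-1, 175632), Rational(-1, 360741))) = Add(Rational(-8835, 187828), Rational(1, 63357663312)) = Rational(-139941238793423, 2975085796141584)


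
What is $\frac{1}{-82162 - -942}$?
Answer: $- \frac{1}{81220} \approx -1.2312 \cdot 10^{-5}$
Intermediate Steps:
$\frac{1}{-82162 - -942} = \frac{1}{-82162 + \left(1100 - 158\right)} = \frac{1}{-82162 + 942} = \frac{1}{-81220} = - \frac{1}{81220}$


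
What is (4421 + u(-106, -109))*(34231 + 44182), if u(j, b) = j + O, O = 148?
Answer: 349957219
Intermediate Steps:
u(j, b) = 148 + j (u(j, b) = j + 148 = 148 + j)
(4421 + u(-106, -109))*(34231 + 44182) = (4421 + (148 - 106))*(34231 + 44182) = (4421 + 42)*78413 = 4463*78413 = 349957219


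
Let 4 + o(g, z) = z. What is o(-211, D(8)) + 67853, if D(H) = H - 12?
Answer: 67845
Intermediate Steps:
D(H) = -12 + H
o(g, z) = -4 + z
o(-211, D(8)) + 67853 = (-4 + (-12 + 8)) + 67853 = (-4 - 4) + 67853 = -8 + 67853 = 67845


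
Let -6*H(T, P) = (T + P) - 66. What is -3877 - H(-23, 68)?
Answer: -7761/2 ≈ -3880.5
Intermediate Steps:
H(T, P) = 11 - P/6 - T/6 (H(T, P) = -((T + P) - 66)/6 = -((P + T) - 66)/6 = -(-66 + P + T)/6 = 11 - P/6 - T/6)
-3877 - H(-23, 68) = -3877 - (11 - 1/6*68 - 1/6*(-23)) = -3877 - (11 - 34/3 + 23/6) = -3877 - 1*7/2 = -3877 - 7/2 = -7761/2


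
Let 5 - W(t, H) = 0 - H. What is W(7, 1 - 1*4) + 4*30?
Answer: 122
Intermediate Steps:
W(t, H) = 5 + H (W(t, H) = 5 - (0 - H) = 5 - (-1)*H = 5 + H)
W(7, 1 - 1*4) + 4*30 = (5 + (1 - 1*4)) + 4*30 = (5 + (1 - 4)) + 120 = (5 - 3) + 120 = 2 + 120 = 122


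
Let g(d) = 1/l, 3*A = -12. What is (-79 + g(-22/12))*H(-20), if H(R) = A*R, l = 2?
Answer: -6280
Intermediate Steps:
A = -4 (A = (⅓)*(-12) = -4)
g(d) = ½ (g(d) = 1/2 = ½)
H(R) = -4*R
(-79 + g(-22/12))*H(-20) = (-79 + ½)*(-4*(-20)) = -157/2*80 = -6280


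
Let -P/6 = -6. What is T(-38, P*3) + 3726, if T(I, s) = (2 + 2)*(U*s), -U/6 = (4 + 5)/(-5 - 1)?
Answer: 7614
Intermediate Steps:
P = 36 (P = -6*(-6) = 36)
U = 9 (U = -6*(4 + 5)/(-5 - 1) = -54/(-6) = -54*(-1)/6 = -6*(-3/2) = 9)
T(I, s) = 36*s (T(I, s) = (2 + 2)*(9*s) = 4*(9*s) = 36*s)
T(-38, P*3) + 3726 = 36*(36*3) + 3726 = 36*108 + 3726 = 3888 + 3726 = 7614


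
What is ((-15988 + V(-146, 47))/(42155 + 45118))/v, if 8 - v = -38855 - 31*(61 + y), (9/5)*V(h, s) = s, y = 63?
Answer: -143657/33544512099 ≈ -4.2826e-6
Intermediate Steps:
V(h, s) = 5*s/9
v = 42707 (v = 8 - (-38855 - 31*(61 + 63)) = 8 - (-38855 - 31*124) = 8 - (-38855 - 3844) = 8 - 1*(-42699) = 8 + 42699 = 42707)
((-15988 + V(-146, 47))/(42155 + 45118))/v = ((-15988 + (5/9)*47)/(42155 + 45118))/42707 = ((-15988 + 235/9)/87273)*(1/42707) = -143657/9*1/87273*(1/42707) = -143657/785457*1/42707 = -143657/33544512099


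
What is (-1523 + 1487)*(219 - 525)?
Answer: 11016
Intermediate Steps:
(-1523 + 1487)*(219 - 525) = -36*(-306) = 11016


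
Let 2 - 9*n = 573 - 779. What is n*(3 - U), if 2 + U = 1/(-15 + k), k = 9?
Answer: 3224/27 ≈ 119.41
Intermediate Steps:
U = -13/6 (U = -2 + 1/(-15 + 9) = -2 + 1/(-6) = -2 - ⅙ = -13/6 ≈ -2.1667)
n = 208/9 (n = 2/9 - (573 - 779)/9 = 2/9 - ⅑*(-206) = 2/9 + 206/9 = 208/9 ≈ 23.111)
n*(3 - U) = 208*(3 - 1*(-13/6))/9 = 208*(3 + 13/6)/9 = (208/9)*(31/6) = 3224/27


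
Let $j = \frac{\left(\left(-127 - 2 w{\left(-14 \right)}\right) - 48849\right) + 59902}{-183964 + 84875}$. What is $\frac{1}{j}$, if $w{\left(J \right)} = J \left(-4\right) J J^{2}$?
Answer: $- \frac{99089}{318254} \approx -0.31135$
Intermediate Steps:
$w{\left(J \right)} = - 4 J^{4}$ ($w{\left(J \right)} = - 4 J J J^{2} = - 4 J^{2} J^{2} = - 4 J^{4}$)
$j = - \frac{318254}{99089}$ ($j = \frac{\left(\left(-127 - 2 \left(- 4 \left(-14\right)^{4}\right)\right) - 48849\right) + 59902}{-183964 + 84875} = \frac{\left(\left(-127 - 2 \left(\left(-4\right) 38416\right)\right) - 48849\right) + 59902}{-99089} = \left(\left(\left(-127 - -307328\right) - 48849\right) + 59902\right) \left(- \frac{1}{99089}\right) = \left(\left(\left(-127 + 307328\right) - 48849\right) + 59902\right) \left(- \frac{1}{99089}\right) = \left(\left(307201 - 48849\right) + 59902\right) \left(- \frac{1}{99089}\right) = \left(258352 + 59902\right) \left(- \frac{1}{99089}\right) = 318254 \left(- \frac{1}{99089}\right) = - \frac{318254}{99089} \approx -3.2118$)
$\frac{1}{j} = \frac{1}{- \frac{318254}{99089}} = - \frac{99089}{318254}$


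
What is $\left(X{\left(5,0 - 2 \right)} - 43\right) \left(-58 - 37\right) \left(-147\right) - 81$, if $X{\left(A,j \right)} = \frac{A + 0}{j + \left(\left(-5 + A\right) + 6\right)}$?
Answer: $- \frac{2332479}{4} \approx -5.8312 \cdot 10^{5}$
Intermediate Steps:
$X{\left(A,j \right)} = \frac{A}{1 + A + j}$ ($X{\left(A,j \right)} = \frac{A}{j + \left(1 + A\right)} = \frac{A}{1 + A + j}$)
$\left(X{\left(5,0 - 2 \right)} - 43\right) \left(-58 - 37\right) \left(-147\right) - 81 = \left(\frac{5}{1 + 5 + \left(0 - 2\right)} - 43\right) \left(-58 - 37\right) \left(-147\right) - 81 = \left(\frac{5}{1 + 5 + \left(0 - 2\right)} - 43\right) \left(-95\right) \left(-147\right) - 81 = \left(\frac{5}{1 + 5 - 2} - 43\right) \left(-95\right) \left(-147\right) - 81 = \left(\frac{5}{4} - 43\right) \left(-95\right) \left(-147\right) - 81 = \left(- \frac{167}{4}\right) \left(-95\right) \left(-147\right) - 81 = \frac{15865}{4} \left(-147\right) - 81 = - \frac{2332155}{4} - 81 = - \frac{2332479}{4}$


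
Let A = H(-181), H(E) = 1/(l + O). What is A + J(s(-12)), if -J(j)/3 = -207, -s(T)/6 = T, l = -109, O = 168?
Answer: 36640/59 ≈ 621.02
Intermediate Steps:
H(E) = 1/59 (H(E) = 1/(-109 + 168) = 1/59)
s(T) = -6*T
A = 1/59 ≈ 0.016949
J(j) = 621 (J(j) = -3*(-207) = 621)
A + J(s(-12)) = 1/59 + 621 = 36640/59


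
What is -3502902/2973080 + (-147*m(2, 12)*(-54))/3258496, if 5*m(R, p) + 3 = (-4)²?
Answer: -709551959493/605485580480 ≈ -1.1719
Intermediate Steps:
m(R, p) = 13/5 (m(R, p) = -⅗ + (⅕)*(-4)² = -⅗ + (⅕)*16 = -⅗ + 16/5 = 13/5)
-3502902/2973080 + (-147*m(2, 12)*(-54))/3258496 = -3502902/2973080 + (-147*13/5*(-54))/3258496 = -3502902*1/2973080 - 1911/5*(-54)*(1/3258496) = -1751451/1486540 + (103194/5)*(1/3258496) = -1751451/1486540 + 51597/8146240 = -709551959493/605485580480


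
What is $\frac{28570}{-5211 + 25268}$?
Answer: $\frac{28570}{20057} \approx 1.4244$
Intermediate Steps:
$\frac{28570}{-5211 + 25268} = \frac{28570}{20057}$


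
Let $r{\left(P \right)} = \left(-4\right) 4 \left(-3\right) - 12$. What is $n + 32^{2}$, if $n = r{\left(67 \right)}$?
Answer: $1060$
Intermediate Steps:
$r{\left(P \right)} = 36$ ($r{\left(P \right)} = \left(-16\right) \left(-3\right) - 12 = 48 - 12 = 36$)
$n = 36$
$n + 32^{2} = 36 + 32^{2} = 36 + 1024 = 1060$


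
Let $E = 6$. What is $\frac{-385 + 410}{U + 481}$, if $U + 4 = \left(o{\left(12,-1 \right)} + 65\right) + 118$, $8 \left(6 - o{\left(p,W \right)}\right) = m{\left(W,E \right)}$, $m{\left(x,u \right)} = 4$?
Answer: $\frac{50}{1331} \approx 0.037566$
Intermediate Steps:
$o{\left(p,W \right)} = \frac{11}{2}$ ($o{\left(p,W \right)} = 6 - \frac{1}{2} = \frac{11}{2}$)
$U = \frac{369}{2}$ ($U = -4 + \left(\left(\frac{11}{2} + 65\right) + 118\right) = -4 + \left(\frac{141}{2} + 118\right) = -4 + \frac{377}{2} = \frac{369}{2} \approx 184.5$)
$\frac{-385 + 410}{U + 481} = \frac{-385 + 410}{\frac{369}{2} + 481} = \frac{25}{\frac{1331}{2}} = 25 \cdot \frac{2}{1331} = \frac{50}{1331}$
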